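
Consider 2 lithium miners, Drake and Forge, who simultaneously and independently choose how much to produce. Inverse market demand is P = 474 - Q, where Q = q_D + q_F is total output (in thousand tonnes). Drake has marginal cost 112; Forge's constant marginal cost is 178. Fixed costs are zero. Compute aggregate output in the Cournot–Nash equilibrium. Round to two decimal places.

Drake's profit: π_D = (474 - Q)q_D - (112q_D). Setting ∂π_D/∂q_D = 0: 362 - 2q_D - (q_F) = 0.
Forge's profit: π_F = (474 - Q)q_F - (178q_F). Setting ∂π_F/∂q_F = 0: 296 - 2q_F - (q_D) = 0.
Best responses: q_D = (362 - q_F)/2, q_F = (296 - q_D)/2.
Solving the pair: q_D = 428/3, q_F = 230/3.
Total output Q = 428/3 + 230/3 = 658/3.

219.33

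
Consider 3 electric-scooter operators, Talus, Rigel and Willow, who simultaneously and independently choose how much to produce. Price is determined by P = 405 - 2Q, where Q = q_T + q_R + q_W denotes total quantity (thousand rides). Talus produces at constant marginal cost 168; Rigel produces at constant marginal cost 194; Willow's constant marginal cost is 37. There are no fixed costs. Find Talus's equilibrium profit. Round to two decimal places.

Talus's profit: π_T = (405 - 2Q)q_T - (168q_T). Setting ∂π_T/∂q_T = 0: 237 - 4q_T - 2(q_R + q_W) = 0.
Rigel's profit: π_R = (405 - 2Q)q_R - (194q_R). Setting ∂π_R/∂q_R = 0: 211 - 4q_R - 2(q_T + q_W) = 0.
Willow's first-order condition: 368 - 4q_W - 2(q_T + q_R) = 0.
Summing all 3 equations gives 816 − 8Q = 0, hence Q = 102.
Back-substituting: q_T = (237 − 204)/2 = 33/2, q_R = (211 − 204)/2 = 7/2, q_W = (368 − 204)/2 = 82.
Price P = 405 - 2·102 = 201.
Talus's profit: (201 - 168)·(33/2) = 1089/2.

544.50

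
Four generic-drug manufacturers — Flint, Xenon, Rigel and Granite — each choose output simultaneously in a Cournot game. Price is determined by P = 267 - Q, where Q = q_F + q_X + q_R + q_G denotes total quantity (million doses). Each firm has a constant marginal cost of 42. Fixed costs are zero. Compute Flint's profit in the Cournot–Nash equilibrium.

2025

Each firm earns π_i = (267 - Q)q_i - 42q_i.
First-order condition (treating rivals' output as given): 225 - 2q_i - Σ_{j≠i} q_j = 0.
By symmetry each firm produces the same amount; substituting Σ_{j≠i} q_j = 3q_i yields q_i = 225/5 = 45.
Price P = 267 - 180 = 87.
Flint's profit: (87 - 42)·45 = 2025.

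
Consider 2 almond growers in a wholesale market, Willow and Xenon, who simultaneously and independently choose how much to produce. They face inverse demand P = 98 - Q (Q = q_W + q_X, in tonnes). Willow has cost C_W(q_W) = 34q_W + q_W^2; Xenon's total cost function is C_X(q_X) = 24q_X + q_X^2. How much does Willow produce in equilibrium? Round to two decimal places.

Willow's profit: π_W = (98 - Q)q_W - (34q_W + q_W²). Setting ∂π_W/∂q_W = 0: 64 - 4q_W - (q_X) = 0.
Xenon's first-order condition: 74 - 4q_X - (q_W) = 0.
So q_W = (64 - q_X)/4 and q_X = (74 - q_W)/4.
Solving the pair: q_W = 182/15, q_X = 232/15.

12.13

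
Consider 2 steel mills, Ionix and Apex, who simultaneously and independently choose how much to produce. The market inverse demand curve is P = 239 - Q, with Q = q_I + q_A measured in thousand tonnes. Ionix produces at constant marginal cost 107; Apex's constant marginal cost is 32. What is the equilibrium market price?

Ionix's profit: π_I = (239 - Q)q_I - (107q_I). Setting ∂π_I/∂q_I = 0: 132 - 2q_I - (q_A) = 0.
Apex's first-order condition: 207 - 2q_A - (q_I) = 0.
Rearranging gives the reaction functions q_I = (132 - q_A)/2 and q_A = (207 - q_I)/2.
Substituting one into the other gives q_I = 19 and q_A = 94.
Total output Q = 113, so price P = 239 - 113 = 126.

126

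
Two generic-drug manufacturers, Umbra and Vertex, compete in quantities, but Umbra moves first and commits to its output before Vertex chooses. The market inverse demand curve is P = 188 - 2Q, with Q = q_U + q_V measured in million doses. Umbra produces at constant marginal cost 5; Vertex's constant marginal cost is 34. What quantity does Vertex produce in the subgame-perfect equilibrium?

12

Solve by backward induction. Given q_U, the follower Vertex maximises π_V = (188 - 2q_U - 2q_V)q_V - 34q_V.
Follower FOC: 154 - 2q_U - 4q_V = 0, so q_V(q_U) = (154 - 2q_U)/4.
Umbra substitutes q_V(q_U) into its own profit: π_U = q_U(188 - 2q_U - (154 - 2q_U)/2) - 5q_U = (111 - q_U)q_U - 5q_U.
The leader's first-order condition 106 - 2q_U = 0 yields q_U = 53.
Then q_V = (154 - 2·53)/4 = 12.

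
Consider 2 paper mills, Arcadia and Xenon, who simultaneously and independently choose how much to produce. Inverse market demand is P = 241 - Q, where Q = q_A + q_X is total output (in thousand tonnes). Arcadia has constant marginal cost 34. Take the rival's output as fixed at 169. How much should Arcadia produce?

19

With the rival's output fixed at 169, Arcadia's profit is π_A = (241 - 169 - q_A)q_A - (34q_A) = (72 - q_A)q_A - (34q_A).
∂π_A/∂q_A = 38 - 2q_A = 0, so q_A = 19.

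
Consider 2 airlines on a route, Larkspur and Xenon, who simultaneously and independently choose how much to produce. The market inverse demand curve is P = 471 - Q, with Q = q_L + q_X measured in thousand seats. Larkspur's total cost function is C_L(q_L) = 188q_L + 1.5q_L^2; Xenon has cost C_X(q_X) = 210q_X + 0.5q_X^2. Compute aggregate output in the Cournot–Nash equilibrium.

Larkspur's profit: π_L = (471 - Q)q_L - (188q_L + (3/2)q_L²). Setting ∂π_L/∂q_L = 0: 283 - 5q_L - (q_X) = 0.
Xenon's first-order condition: 261 - 3q_X - (q_L) = 0.
Best responses: q_L = (283 - q_X)/5, q_X = (261 - q_L)/3.
Solving the pair: q_L = 42, q_X = 73.
Total output Q = 42 + 73 = 115.

115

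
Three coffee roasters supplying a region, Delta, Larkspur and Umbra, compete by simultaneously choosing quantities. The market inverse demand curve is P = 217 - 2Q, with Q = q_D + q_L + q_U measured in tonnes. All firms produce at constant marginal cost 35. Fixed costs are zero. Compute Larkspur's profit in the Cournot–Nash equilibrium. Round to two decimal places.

Each firm earns π_i = (217 - 2Q)q_i - 35q_i.
First-order condition (treating rivals' output as given): 182 - 4q_i - 2·Σ_{j≠i} q_j = 0.
With identical firms every q_j equals q_i, so Σ_{j≠i} q_j = 2q_i and 182 = 8q_i, giving q_i = 91/4.
Price P = 217 - 2·(273/4) = 161/2.
Larkspur's profit: (161/2 - 35)·(91/4) = 1035.1250.

1035.13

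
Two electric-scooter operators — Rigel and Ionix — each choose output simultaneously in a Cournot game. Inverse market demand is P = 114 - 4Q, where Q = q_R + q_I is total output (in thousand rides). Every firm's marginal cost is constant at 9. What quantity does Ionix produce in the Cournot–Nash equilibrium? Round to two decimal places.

8.75

Each firm earns π_i = (114 - 4Q)q_i - 9q_i.
First-order condition (treating rivals' output as given): 105 - 8q_i - 4q_j = 0.
By symmetry each firm produces the same amount; substituting q_j = q_i yields q_i = 105/12 = 35/4.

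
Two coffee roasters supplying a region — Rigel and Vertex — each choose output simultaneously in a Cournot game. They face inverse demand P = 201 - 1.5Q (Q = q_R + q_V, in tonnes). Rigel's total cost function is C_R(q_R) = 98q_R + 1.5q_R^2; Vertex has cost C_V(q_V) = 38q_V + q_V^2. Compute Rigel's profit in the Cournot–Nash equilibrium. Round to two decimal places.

Rigel's profit: π_R = (201 - 1.5Q)q_R - (98q_R + (3/2)q_R²). Setting ∂π_R/∂q_R = 0: 103 - 6q_R - (3/2)(q_V) = 0.
Vertex's first-order condition: 163 - 5q_V - (3/2)(q_R) = 0.
So q_R = (103 - (3/2)q_V)/6 and q_V = (163 - (3/2)q_R)/5.
Solving the pair: q_R = 1082/111, q_V = 1098/37.
Price P = 201 - (3/2)·39.4234 = 141.8649.
Rigel's profit: 141.8649·(1082/111) - 98·(1082/111) - (3/2)(1082/111)² = 285.0558.

285.06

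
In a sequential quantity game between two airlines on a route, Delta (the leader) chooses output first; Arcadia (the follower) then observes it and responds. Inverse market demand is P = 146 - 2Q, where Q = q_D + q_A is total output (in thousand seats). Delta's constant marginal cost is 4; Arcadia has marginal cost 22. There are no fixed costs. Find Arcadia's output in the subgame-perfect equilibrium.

11

The follower Arcadia best-responds to any q_D: π_A = (146 - 2Q)q_A - 22q_A.
Setting the follower's marginal profit to zero, 124 - 2q_D - 4q_A = 0, i.e. q_A = (124 - 2q_D)/4.
The leader anticipates this reaction. Substituting into P = 146 - 2Q gives P = 84 - q_D, so π_D = (84 - q_D)q_D - 4q_D.
Leader FOC: 80 - 2q_D = 0, so q_D = 40.
Then q_A = (124 - 2·40)/4 = 11.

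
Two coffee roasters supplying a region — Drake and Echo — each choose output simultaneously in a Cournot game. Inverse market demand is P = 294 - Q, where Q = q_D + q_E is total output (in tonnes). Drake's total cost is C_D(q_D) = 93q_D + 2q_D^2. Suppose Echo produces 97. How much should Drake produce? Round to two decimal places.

With the rival's output fixed at 97, Drake's profit is π_D = (294 - 97 - q_D)q_D - (93q_D + 2q_D²) = (197 - q_D)q_D - (93q_D + 2q_D²).
∂π_D/∂q_D = 104 - 6q_D = 0, so q_D = 52/3.

17.33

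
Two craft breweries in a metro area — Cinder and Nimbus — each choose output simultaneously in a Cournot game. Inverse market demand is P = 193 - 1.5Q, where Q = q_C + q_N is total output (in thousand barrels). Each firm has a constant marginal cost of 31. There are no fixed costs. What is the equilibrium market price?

85

Each firm earns π_i = (193 - 1.5Q)q_i - 31q_i.
First-order condition (treating rivals' output as given): 162 - 3q_i - (3/2)q_j = 0.
With identical firms every q_j equals q_i, so q_j = q_i and 162 = (9/2)q_i, giving q_i = 36.
Total output Q = 72, so price P = 193 - (3/2)·72 = 85.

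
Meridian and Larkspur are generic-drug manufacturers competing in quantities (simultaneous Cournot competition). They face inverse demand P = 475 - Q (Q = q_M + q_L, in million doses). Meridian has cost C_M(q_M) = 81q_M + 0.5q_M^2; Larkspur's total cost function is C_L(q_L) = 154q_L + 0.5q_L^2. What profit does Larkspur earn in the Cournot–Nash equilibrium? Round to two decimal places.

Meridian's profit: π_M = (475 - Q)q_M - (81q_M + (1/2)q_M²). Setting ∂π_M/∂q_M = 0: 394 - 3q_M - (q_L) = 0.
Larkspur's profit: π_L = (475 - Q)q_L - (154q_L + (1/2)q_L²). Setting ∂π_L/∂q_L = 0: 321 - 3q_L - (q_M) = 0.
So q_M = (394 - q_L)/3 and q_L = (321 - q_M)/3.
Solving the pair: q_M = 861/8, q_L = 569/8.
Price P = 475 - 715/4 = 1185/4.
Larkspur's profit: (1185/4)·(569/8) - 154·(569/8) - (1/2)(569/8)² = 7588.1484.

7588.15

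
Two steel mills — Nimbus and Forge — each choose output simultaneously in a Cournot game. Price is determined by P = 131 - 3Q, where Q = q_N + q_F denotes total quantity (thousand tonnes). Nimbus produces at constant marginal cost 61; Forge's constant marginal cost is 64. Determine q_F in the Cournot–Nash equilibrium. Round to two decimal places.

Nimbus's profit: π_N = (131 - 3Q)q_N - (61q_N). Setting ∂π_N/∂q_N = 0: 70 - 6q_N - 3(q_F) = 0.
Forge's profit: π_F = (131 - 3Q)q_F - (64q_F). Setting ∂π_F/∂q_F = 0: 67 - 6q_F - 3(q_N) = 0.
Rearranging gives the reaction functions q_N = (70 - 3q_F)/6 and q_F = (67 - 3q_N)/6.
Substituting one into the other gives q_N = 73/9 and q_F = 64/9.

7.11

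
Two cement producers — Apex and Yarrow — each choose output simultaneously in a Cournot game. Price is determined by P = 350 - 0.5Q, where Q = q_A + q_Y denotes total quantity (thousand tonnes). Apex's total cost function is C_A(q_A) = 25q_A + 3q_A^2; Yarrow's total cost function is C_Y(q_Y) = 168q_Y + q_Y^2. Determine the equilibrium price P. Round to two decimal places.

301.92

Apex's profit: π_A = (350 - 0.5Q)q_A - (25q_A + 3q_A²). Setting ∂π_A/∂q_A = 0: 325 - 7q_A - (1/2)(q_Y) = 0.
Yarrow's first-order condition: 182 - 3q_Y - (1/2)(q_A) = 0.
Best responses: q_A = (325 - (1/2)q_Y)/7, q_Y = (182 - (1/2)q_A)/3.
Solving the pair: q_A = 42.6024, q_Y = 53.5663.
Total output Q = 96.1687, so price P = 350 - (1/2)·96.1687 = 301.9157.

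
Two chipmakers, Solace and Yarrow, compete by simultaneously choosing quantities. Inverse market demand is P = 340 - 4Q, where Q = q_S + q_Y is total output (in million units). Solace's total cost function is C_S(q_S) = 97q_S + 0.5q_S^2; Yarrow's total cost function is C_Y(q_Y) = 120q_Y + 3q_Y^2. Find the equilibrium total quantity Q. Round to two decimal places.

32.09

Solace's profit: π_S = (340 - 4Q)q_S - (97q_S + (1/2)q_S²). Setting ∂π_S/∂q_S = 0: 243 - 9q_S - 4(q_Y) = 0.
Yarrow's profit: π_Y = (340 - 4Q)q_Y - (120q_Y + 3q_Y²). Setting ∂π_Y/∂q_Y = 0: 220 - 14q_Y - 4(q_S) = 0.
Best responses: q_S = (243 - 4q_Y)/9, q_Y = (220 - 4q_S)/14.
Substituting one into the other gives q_S = 1261/55 and q_Y = 504/55.
Total output Q = 1261/55 + 504/55 = 353/11.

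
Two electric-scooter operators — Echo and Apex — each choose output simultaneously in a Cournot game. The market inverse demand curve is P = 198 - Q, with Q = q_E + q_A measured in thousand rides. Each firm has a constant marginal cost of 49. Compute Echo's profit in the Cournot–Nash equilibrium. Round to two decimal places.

Each firm earns π_i = (198 - Q)q_i - 49q_i.
First-order condition (treating rivals' output as given): 149 - 2q_i - q_j = 0.
With identical firms every q_j equals q_i, so q_j = q_i and 149 = 3q_i, giving q_i = 149/3.
Price P = 198 - 298/3 = 296/3.
Echo's profit: (296/3 - 49)·(149/3) = 2466.7778.

2466.78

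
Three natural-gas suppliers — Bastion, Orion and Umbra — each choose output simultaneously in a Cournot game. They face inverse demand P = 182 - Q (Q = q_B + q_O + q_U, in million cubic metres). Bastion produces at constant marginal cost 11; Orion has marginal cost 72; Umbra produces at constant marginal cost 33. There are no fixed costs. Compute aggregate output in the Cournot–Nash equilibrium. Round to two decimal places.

107.50

Bastion's profit: π_B = (182 - Q)q_B - (11q_B). Setting ∂π_B/∂q_B = 0: 171 - 2q_B - (q_O + q_U) = 0.
Orion's profit: π_O = (182 - Q)q_O - (72q_O). Setting ∂π_O/∂q_O = 0: 110 - 2q_O - (q_B + q_U) = 0.
Umbra's first-order condition: 149 - 2q_U - (q_B + q_O) = 0.
Summing all 3 equations gives 430 − 4Q = 0, hence Q = 215/2.
Back-substituting: q_B = (171 − 215/2) = 127/2, q_O = (110 − 215/2) = 5/2, q_U = (149 − 215/2) = 83/2.
Total output Q = 127/2 + 5/2 + 83/2 = 215/2.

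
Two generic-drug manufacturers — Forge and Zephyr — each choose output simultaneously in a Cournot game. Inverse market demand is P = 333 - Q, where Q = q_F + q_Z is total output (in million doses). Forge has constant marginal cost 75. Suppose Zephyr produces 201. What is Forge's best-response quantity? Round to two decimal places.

With the rival's output fixed at 201, Forge's profit is π_F = (333 - 201 - q_F)q_F - (75q_F) = (132 - q_F)q_F - (75q_F).
∂π_F/∂q_F = 57 - 2q_F = 0, so q_F = 57/2.

28.50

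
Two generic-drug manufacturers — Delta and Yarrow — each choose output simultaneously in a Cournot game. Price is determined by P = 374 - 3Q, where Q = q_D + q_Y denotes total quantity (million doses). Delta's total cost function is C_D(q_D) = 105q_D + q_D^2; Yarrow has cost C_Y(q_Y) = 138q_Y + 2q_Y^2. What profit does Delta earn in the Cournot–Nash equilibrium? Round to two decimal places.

Delta's profit: π_D = (374 - 3Q)q_D - (105q_D + q_D²). Setting ∂π_D/∂q_D = 0: 269 - 8q_D - 3(q_Y) = 0.
Yarrow's profit: π_Y = (374 - 3Q)q_Y - (138q_Y + 2q_Y²). Setting ∂π_Y/∂q_Y = 0: 236 - 10q_Y - 3(q_D) = 0.
Best responses: q_D = (269 - 3q_Y)/8, q_Y = (236 - 3q_D)/10.
Substituting one into the other gives q_D = 1982/71 and q_Y = 1081/71.
Price P = 374 - 3·43.1408 = 244.5775.
Delta's profit: 244.5775·(1982/71) - 105·(1982/71) - (1982/71)² = 3117.0990.

3117.10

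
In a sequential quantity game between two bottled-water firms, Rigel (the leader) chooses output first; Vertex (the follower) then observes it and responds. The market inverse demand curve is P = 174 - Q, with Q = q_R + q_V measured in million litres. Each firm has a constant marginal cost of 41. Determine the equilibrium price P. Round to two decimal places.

The follower Vertex best-responds to any q_R: π_V = (174 - Q)q_V - 41q_V.
Setting the follower's marginal profit to zero, 133 - q_R - 2q_V = 0, i.e. q_V = (133 - q_R)/2.
Rigel substitutes q_V(q_R) into its own profit: π_R = q_R(174 - q_R - (133 - q_R)/2) - 41q_R = (215/2 - (1/2)q_R)q_R - 41q_R.
The leader's first-order condition 133/2 - q_R = 0 yields q_R = 133/2.
Then q_V = (133 - 133/2)/2 = 133/4.
Total output Q = 399/4, so price P = 174 - 399/4 = 297/4.

74.25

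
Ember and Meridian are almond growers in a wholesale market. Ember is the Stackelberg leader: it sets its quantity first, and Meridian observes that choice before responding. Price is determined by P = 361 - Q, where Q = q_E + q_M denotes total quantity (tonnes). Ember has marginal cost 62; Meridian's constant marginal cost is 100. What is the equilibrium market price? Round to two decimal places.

The follower Meridian best-responds to any q_E: π_M = (361 - Q)q_M - 100q_M.
Follower FOC: 261 - q_E - 2q_M = 0, so q_M(q_E) = (261 - q_E)/2.
The leader anticipates this reaction. Substituting into P = 361 - Q gives P = 461/2 - (1/2)q_E, so π_E = (461/2 - (1/2)q_E)q_E - 62q_E.
Leader FOC: 337/2 - q_E = 0, so q_E = 337/2.
Then q_M = (261 - 337/2)/2 = 185/4.
Total output Q = 859/4, so price P = 361 - 859/4 = 585/4.

146.25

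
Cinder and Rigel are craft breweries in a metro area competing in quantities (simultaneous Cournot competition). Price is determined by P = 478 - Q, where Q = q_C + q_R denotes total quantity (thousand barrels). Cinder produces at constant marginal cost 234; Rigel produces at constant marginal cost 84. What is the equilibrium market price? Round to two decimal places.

265.33

Cinder's profit: π_C = (478 - Q)q_C - (234q_C). Setting ∂π_C/∂q_C = 0: 244 - 2q_C - (q_R) = 0.
Rigel's profit: π_R = (478 - Q)q_R - (84q_R). Setting ∂π_R/∂q_R = 0: 394 - 2q_R - (q_C) = 0.
So q_C = (244 - q_R)/2 and q_R = (394 - q_C)/2.
Solving the pair: q_C = 94/3, q_R = 544/3.
Total output Q = 638/3, so price P = 478 - 638/3 = 796/3.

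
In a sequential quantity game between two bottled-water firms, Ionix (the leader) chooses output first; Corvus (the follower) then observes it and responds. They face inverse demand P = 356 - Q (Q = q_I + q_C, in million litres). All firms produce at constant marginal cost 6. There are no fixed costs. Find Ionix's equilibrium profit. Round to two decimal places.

The follower Corvus best-responds to any q_I: π_C = (356 - Q)q_C - 6q_C.
∂π_C/∂q_C = 350 - q_I - 2q_C = 0 gives the reaction function q_C = (350 - q_I)/2.
Ionix substitutes q_C(q_I) into its own profit: π_I = q_I(356 - q_I - (350 - q_I)/2) - 6q_I = (181 - (1/2)q_I)q_I - 6q_I.
The leader's first-order condition 175 - q_I = 0 yields q_I = 175.
Then q_C = (350 - 175)/2 = 175/2.
Price P = 356 - 525/2 = 187/2.
Ionix's profit: (187/2 - 6)·175 = 15312.5000.

15312.50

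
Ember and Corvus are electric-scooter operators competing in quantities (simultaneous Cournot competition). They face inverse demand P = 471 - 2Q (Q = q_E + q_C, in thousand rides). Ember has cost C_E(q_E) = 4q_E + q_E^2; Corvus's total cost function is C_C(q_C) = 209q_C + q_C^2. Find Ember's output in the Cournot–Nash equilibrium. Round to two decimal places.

71.19

Ember's profit: π_E = (471 - 2Q)q_E - (4q_E + q_E²). Setting ∂π_E/∂q_E = 0: 467 - 6q_E - 2(q_C) = 0.
Corvus's profit: π_C = (471 - 2Q)q_C - (209q_C + q_C²). Setting ∂π_C/∂q_C = 0: 262 - 6q_C - 2(q_E) = 0.
Rearranging gives the reaction functions q_E = (467 - 2q_C)/6 and q_C = (262 - 2q_E)/6.
Substituting one into the other gives q_E = 1139/16 and q_C = 319/16.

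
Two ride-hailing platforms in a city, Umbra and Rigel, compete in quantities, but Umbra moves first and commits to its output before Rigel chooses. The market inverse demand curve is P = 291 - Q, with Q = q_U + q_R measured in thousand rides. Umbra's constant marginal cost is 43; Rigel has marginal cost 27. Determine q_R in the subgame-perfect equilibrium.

74

Solve by backward induction. Given q_U, the follower Rigel maximises π_R = (291 - q_U - q_R)q_R - 27q_R.
Follower FOC: 264 - q_U - 2q_R = 0, so q_R(q_U) = (264 - q_U)/2.
Umbra substitutes q_R(q_U) into its own profit: π_U = q_U(291 - q_U - (264 - q_U)/2) - 43q_U = (159 - (1/2)q_U)q_U - 43q_U.
Leader FOC: 116 - q_U = 0, so q_U = 116.
Then q_R = (264 - 116)/2 = 74.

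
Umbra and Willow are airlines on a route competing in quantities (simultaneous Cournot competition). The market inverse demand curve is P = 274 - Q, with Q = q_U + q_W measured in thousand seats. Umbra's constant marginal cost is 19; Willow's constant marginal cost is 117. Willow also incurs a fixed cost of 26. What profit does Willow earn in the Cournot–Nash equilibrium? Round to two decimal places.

Umbra's profit: π_U = (274 - Q)q_U - (19q_U). Setting ∂π_U/∂q_U = 0: 255 - 2q_U - (q_W) = 0.
Willow's first-order condition: 157 - 2q_W - (q_U) = 0.
So q_U = (255 - q_W)/2 and q_W = (157 - q_U)/2.
Solving the pair: q_U = 353/3, q_W = 59/3.
Price P = 274 - 412/3 = 410/3.
Willow's profit: (410/3 - 117)·(59/3) - 26 = 360.7778.

360.78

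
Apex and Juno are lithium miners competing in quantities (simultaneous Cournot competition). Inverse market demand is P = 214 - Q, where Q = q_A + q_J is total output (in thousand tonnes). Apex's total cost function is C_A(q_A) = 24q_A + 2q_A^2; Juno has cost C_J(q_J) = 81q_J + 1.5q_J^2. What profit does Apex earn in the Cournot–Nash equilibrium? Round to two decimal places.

2381.05

Apex's profit: π_A = (214 - Q)q_A - (24q_A + 2q_A²). Setting ∂π_A/∂q_A = 0: 190 - 6q_A - (q_J) = 0.
Juno's profit: π_J = (214 - Q)q_J - (81q_J + (3/2)q_J²). Setting ∂π_J/∂q_J = 0: 133 - 5q_J - (q_A) = 0.
So q_A = (190 - q_J)/6 and q_J = (133 - q_A)/5.
Solving the pair: q_A = 817/29, q_J = 608/29.
Price P = 214 - 1425/29 = 164.8621.
Apex's profit: 164.8621·(817/29) - 24·(817/29) - 2(817/29)² = 2381.0547.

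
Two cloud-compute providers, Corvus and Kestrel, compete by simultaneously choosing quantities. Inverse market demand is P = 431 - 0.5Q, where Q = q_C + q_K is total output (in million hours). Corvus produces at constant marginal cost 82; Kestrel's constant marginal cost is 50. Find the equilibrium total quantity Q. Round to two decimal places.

Corvus's profit: π_C = (431 - 0.5Q)q_C - (82q_C). Setting ∂π_C/∂q_C = 0: 349 - q_C - (1/2)(q_K) = 0.
Kestrel's profit: π_K = (431 - 0.5Q)q_K - (50q_K). Setting ∂π_K/∂q_K = 0: 381 - q_K - (1/2)(q_C) = 0.
Rearranging gives the reaction functions q_C = (349 - (1/2)q_K) and q_K = (381 - (1/2)q_C).
Substituting one into the other gives q_C = 634/3 and q_K = 826/3.
Total output Q = 634/3 + 826/3 = 1460/3.

486.67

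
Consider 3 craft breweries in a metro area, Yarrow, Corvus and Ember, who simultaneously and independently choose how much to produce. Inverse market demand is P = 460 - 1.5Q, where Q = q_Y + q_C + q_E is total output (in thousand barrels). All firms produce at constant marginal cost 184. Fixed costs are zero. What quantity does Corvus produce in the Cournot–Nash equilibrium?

Each firm earns π_i = (460 - 1.5Q)q_i - 184q_i.
Setting ∂π_i/∂q_i = 0 with rivals' quantities fixed: 276 - 3q_i - (3/2)·Σ_{j≠i} q_j = 0.
With identical firms every q_j equals q_i, so Σ_{j≠i} q_j = 2q_i and 276 = 6q_i, giving q_i = 46.

46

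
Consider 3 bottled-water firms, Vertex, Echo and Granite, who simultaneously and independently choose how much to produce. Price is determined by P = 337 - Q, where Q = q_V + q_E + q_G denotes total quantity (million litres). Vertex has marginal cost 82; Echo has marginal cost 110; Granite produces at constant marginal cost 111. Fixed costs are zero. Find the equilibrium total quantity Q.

177

Vertex's profit: π_V = (337 - Q)q_V - (82q_V). Setting ∂π_V/∂q_V = 0: 255 - 2q_V - (q_E + q_G) = 0.
Echo's profit: π_E = (337 - Q)q_E - (110q_E). Setting ∂π_E/∂q_E = 0: 227 - 2q_E - (q_V + q_G) = 0.
Granite's profit: π_G = (337 - Q)q_G - (111q_G). Setting ∂π_G/∂q_G = 0: 226 - 2q_G - (q_V + q_E) = 0.
Summing all 3 equations gives 708 − 4Q = 0, hence Q = 177.
Back-substituting: q_V = (255 − 177) = 78, q_E = (227 − 177) = 50, q_G = (226 − 177) = 49.
Total output Q = 78 + 50 + 49 = 177.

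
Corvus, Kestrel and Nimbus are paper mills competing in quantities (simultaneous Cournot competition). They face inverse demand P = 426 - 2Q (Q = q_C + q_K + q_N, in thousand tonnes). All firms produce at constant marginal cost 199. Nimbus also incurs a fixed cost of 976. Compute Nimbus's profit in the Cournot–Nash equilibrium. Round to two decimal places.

634.28

A representative firm's profit is π_i = q_i(426 - 2Q) - 199q_i.
Setting ∂π_i/∂q_i = 0 with rivals' quantities fixed: 227 - 4q_i - 2·Σ_{j≠i} q_j = 0.
With identical firms every q_j equals q_i, so Σ_{j≠i} q_j = 2q_i and 227 = 8q_i, giving q_i = 227/8.
Price P = 426 - 2·(681/8) = 1023/4.
Nimbus's profit: (1023/4 - 199)·(227/8) - 976 = 634.2813.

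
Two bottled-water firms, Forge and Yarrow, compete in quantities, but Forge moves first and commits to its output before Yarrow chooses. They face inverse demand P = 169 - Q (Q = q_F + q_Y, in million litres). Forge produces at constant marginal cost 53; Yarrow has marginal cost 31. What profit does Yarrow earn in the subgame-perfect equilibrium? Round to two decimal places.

2070.25

Solve by backward induction. Given q_F, the follower Yarrow maximises π_Y = (169 - q_F - q_Y)q_Y - 31q_Y.
Setting the follower's marginal profit to zero, 138 - q_F - 2q_Y = 0, i.e. q_Y = (138 - q_F)/2.
Forge substitutes q_Y(q_F) into its own profit: π_F = q_F(169 - q_F - (138 - q_F)/2) - 53q_F = (100 - (1/2)q_F)q_F - 53q_F.
The leader's first-order condition 47 - q_F = 0 yields q_F = 47.
Then q_Y = (138 - 47)/2 = 91/2.
Price P = 169 - 185/2 = 153/2.
Yarrow's profit: (153/2 - 31)·(91/2) = 2070.2500.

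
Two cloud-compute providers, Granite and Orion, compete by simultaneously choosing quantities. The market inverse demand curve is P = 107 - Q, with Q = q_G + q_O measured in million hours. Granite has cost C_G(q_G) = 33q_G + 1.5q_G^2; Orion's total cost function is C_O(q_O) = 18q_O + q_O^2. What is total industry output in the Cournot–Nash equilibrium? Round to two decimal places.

Granite's profit: π_G = (107 - Q)q_G - (33q_G + (3/2)q_G²). Setting ∂π_G/∂q_G = 0: 74 - 5q_G - (q_O) = 0.
Orion's profit: π_O = (107 - Q)q_O - (18q_O + q_O²). Setting ∂π_O/∂q_O = 0: 89 - 4q_O - (q_G) = 0.
Rearranging gives the reaction functions q_G = (74 - q_O)/5 and q_O = (89 - q_G)/4.
Substituting one into the other gives q_G = 207/19 and q_O = 371/19.
Total output Q = 207/19 + 371/19 = 578/19.

30.42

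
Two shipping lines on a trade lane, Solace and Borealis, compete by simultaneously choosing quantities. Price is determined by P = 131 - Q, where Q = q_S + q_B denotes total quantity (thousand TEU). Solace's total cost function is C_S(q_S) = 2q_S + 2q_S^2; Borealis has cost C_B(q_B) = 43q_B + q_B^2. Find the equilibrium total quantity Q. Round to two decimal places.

Solace's profit: π_S = (131 - Q)q_S - (2q_S + 2q_S²). Setting ∂π_S/∂q_S = 0: 129 - 6q_S - (q_B) = 0.
Borealis's profit: π_B = (131 - Q)q_B - (43q_B + q_B²). Setting ∂π_B/∂q_B = 0: 88 - 4q_B - (q_S) = 0.
So q_S = (129 - q_B)/6 and q_B = (88 - q_S)/4.
Solving the pair: q_S = 428/23, q_B = 399/23.
Total output Q = 428/23 + 399/23 = 827/23.

35.96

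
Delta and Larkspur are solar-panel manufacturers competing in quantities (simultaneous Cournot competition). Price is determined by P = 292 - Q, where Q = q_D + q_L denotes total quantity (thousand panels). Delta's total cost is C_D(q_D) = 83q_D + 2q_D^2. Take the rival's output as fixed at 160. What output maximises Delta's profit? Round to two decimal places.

8.17

With the rival's output fixed at 160, Delta's profit is π_D = (292 - 160 - q_D)q_D - (83q_D + 2q_D²) = (132 - q_D)q_D - (83q_D + 2q_D²).
∂π_D/∂q_D = 49 - 6q_D = 0, so q_D = 49/6.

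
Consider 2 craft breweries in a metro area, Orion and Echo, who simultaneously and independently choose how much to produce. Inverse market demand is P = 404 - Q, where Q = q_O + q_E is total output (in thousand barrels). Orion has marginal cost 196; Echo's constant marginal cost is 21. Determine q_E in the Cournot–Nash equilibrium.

186

Orion's profit: π_O = (404 - Q)q_O - (196q_O). Setting ∂π_O/∂q_O = 0: 208 - 2q_O - (q_E) = 0.
Echo's first-order condition: 383 - 2q_E - (q_O) = 0.
Rearranging gives the reaction functions q_O = (208 - q_E)/2 and q_E = (383 - q_O)/2.
Solving the pair: q_O = 11, q_E = 186.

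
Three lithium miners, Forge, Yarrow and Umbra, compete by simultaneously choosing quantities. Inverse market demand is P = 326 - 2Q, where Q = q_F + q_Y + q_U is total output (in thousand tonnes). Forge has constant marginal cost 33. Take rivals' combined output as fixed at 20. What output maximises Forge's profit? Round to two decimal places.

63.25

With rivals' combined output fixed at 20, Forge's profit is π_F = (326 - 2·20 - 2q_F)q_F - (33q_F) = (286 - 2q_F)q_F - (33q_F).
∂π_F/∂q_F = 253 - 4q_F = 0, so q_F = 253/4.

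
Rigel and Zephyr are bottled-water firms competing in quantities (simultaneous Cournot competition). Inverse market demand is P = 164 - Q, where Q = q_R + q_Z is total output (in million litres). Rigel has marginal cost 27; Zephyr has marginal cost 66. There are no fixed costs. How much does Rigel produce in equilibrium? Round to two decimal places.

Rigel's profit: π_R = (164 - Q)q_R - (27q_R). Setting ∂π_R/∂q_R = 0: 137 - 2q_R - (q_Z) = 0.
Zephyr's profit: π_Z = (164 - Q)q_Z - (66q_Z). Setting ∂π_Z/∂q_Z = 0: 98 - 2q_Z - (q_R) = 0.
Rearranging gives the reaction functions q_R = (137 - q_Z)/2 and q_Z = (98 - q_R)/2.
Solving the pair: q_R = 176/3, q_Z = 59/3.

58.67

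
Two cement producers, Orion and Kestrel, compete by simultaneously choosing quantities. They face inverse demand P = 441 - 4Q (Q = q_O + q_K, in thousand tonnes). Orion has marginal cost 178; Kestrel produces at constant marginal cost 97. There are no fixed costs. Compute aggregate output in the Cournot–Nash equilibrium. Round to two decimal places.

Orion's profit: π_O = (441 - 4Q)q_O - (178q_O). Setting ∂π_O/∂q_O = 0: 263 - 8q_O - 4(q_K) = 0.
Kestrel's profit: π_K = (441 - 4Q)q_K - (97q_K). Setting ∂π_K/∂q_K = 0: 344 - 8q_K - 4(q_O) = 0.
Best responses: q_O = (263 - 4q_K)/8, q_K = (344 - 4q_O)/8.
Solving the pair: q_O = 91/6, q_K = 425/12.
Total output Q = 91/6 + 425/12 = 607/12.

50.58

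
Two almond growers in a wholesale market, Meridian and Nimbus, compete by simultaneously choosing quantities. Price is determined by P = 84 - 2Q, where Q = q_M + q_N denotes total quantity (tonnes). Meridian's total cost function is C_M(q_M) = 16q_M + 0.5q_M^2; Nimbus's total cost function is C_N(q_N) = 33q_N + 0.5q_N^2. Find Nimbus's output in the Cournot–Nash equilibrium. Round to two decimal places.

5.67

Meridian's profit: π_M = (84 - 2Q)q_M - (16q_M + (1/2)q_M²). Setting ∂π_M/∂q_M = 0: 68 - 5q_M - 2(q_N) = 0.
Nimbus's profit: π_N = (84 - 2Q)q_N - (33q_N + (1/2)q_N²). Setting ∂π_N/∂q_N = 0: 51 - 5q_N - 2(q_M) = 0.
Rearranging gives the reaction functions q_M = (68 - 2q_N)/5 and q_N = (51 - 2q_M)/5.
Substituting one into the other gives q_M = 34/3 and q_N = 17/3.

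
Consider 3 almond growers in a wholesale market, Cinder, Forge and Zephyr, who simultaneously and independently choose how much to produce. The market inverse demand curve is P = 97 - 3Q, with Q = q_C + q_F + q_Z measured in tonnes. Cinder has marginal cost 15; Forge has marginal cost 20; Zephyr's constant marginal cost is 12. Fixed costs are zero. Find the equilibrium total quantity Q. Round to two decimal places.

Cinder's profit: π_C = (97 - 3Q)q_C - (15q_C). Setting ∂π_C/∂q_C = 0: 82 - 6q_C - 3(q_F + q_Z) = 0.
Forge's first-order condition: 77 - 6q_F - 3(q_C + q_Z) = 0.
Zephyr's first-order condition: 85 - 6q_Z - 3(q_C + q_F) = 0.
Adding the 3 conditions: 244 − 6Q − 6Q = 0, i.e. Q = 61/3.
Back-substituting: q_C = (82 − 61)/3 = 7, q_F = (77 − 61)/3 = 16/3, q_Z = (85 − 61)/3 = 8.
Total output Q = 7 + 16/3 + 8 = 61/3.

20.33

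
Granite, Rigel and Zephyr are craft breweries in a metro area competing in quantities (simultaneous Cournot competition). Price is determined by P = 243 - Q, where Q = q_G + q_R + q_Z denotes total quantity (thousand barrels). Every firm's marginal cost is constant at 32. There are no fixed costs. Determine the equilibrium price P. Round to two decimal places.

Each firm earns π_i = (243 - Q)q_i - 32q_i.
First-order condition (treating rivals' output as given): 211 - 2q_i - Σ_{j≠i} q_j = 0.
By symmetry each firm produces the same amount; substituting Σ_{j≠i} q_j = 2q_i yields q_i = 211/4.
Total output Q = 633/4, so price P = 243 - 633/4 = 339/4.

84.75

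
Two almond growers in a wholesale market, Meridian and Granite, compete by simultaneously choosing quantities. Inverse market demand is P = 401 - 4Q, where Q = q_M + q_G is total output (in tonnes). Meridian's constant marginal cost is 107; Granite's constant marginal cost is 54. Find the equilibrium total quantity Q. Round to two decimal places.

53.42

Meridian's profit: π_M = (401 - 4Q)q_M - (107q_M). Setting ∂π_M/∂q_M = 0: 294 - 8q_M - 4(q_G) = 0.
Granite's first-order condition: 347 - 8q_G - 4(q_M) = 0.
Best responses: q_M = (294 - 4q_G)/8, q_G = (347 - 4q_M)/8.
Substituting one into the other gives q_M = 241/12 and q_G = 100/3.
Total output Q = 241/12 + 100/3 = 641/12.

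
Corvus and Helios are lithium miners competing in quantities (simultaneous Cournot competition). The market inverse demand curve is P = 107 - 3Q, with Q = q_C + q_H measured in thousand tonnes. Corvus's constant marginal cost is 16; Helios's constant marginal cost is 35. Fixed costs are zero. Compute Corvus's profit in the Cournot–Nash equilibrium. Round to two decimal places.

448.15

Corvus's profit: π_C = (107 - 3Q)q_C - (16q_C). Setting ∂π_C/∂q_C = 0: 91 - 6q_C - 3(q_H) = 0.
Helios's profit: π_H = (107 - 3Q)q_H - (35q_H). Setting ∂π_H/∂q_H = 0: 72 - 6q_H - 3(q_C) = 0.
Rearranging gives the reaction functions q_C = (91 - 3q_H)/6 and q_H = (72 - 3q_C)/6.
Solving the pair: q_C = 110/9, q_H = 53/9.
Price P = 107 - 3·(163/9) = 158/3.
Corvus's profit: (158/3 - 16)·(110/9) = 448.1481.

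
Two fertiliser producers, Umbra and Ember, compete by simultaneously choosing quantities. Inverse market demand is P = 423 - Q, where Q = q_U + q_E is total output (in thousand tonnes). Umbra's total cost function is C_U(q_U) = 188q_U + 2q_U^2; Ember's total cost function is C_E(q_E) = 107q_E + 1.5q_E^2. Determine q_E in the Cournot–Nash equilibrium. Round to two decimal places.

57.28

Umbra's profit: π_U = (423 - Q)q_U - (188q_U + 2q_U²). Setting ∂π_U/∂q_U = 0: 235 - 6q_U - (q_E) = 0.
Ember's profit: π_E = (423 - Q)q_E - (107q_E + (3/2)q_E²). Setting ∂π_E/∂q_E = 0: 316 - 5q_E - (q_U) = 0.
Best responses: q_U = (235 - q_E)/6, q_E = (316 - q_U)/5.
Substituting one into the other gives q_U = 859/29 and q_E = 1661/29.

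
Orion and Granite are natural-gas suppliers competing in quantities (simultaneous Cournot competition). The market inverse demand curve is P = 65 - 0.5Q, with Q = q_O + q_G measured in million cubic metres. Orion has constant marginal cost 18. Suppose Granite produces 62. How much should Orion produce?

16

With the rival's output fixed at 62, Orion's profit is π_O = (65 - (1/2)·62 - (1/2)q_O)q_O - (18q_O) = (34 - (1/2)q_O)q_O - (18q_O).
∂π_O/∂q_O = 16 - q_O = 0, so q_O = 16.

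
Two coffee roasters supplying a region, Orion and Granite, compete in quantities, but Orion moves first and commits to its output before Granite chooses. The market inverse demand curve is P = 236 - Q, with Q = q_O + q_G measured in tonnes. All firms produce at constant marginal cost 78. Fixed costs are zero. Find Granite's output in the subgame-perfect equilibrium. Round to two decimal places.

The follower Granite best-responds to any q_O: π_G = (236 - Q)q_G - 78q_G.
Setting the follower's marginal profit to zero, 158 - q_O - 2q_G = 0, i.e. q_G = (158 - q_O)/2.
Orion substitutes q_G(q_O) into its own profit: π_O = q_O(236 - q_O - (158 - q_O)/2) - 78q_O = (157 - (1/2)q_O)q_O - 78q_O.
Maximising: ∂π_O/∂q_O = 79 - q_O = 0, giving q_O = 79.
Then q_G = (158 - 79)/2 = 79/2.

39.50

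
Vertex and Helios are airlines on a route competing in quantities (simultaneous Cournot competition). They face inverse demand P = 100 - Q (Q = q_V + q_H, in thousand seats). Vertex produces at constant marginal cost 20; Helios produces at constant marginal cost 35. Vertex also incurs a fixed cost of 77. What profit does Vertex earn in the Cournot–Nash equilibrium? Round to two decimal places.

925.78

Vertex's profit: π_V = (100 - Q)q_V - (20q_V). Setting ∂π_V/∂q_V = 0: 80 - 2q_V - (q_H) = 0.
Helios's profit: π_H = (100 - Q)q_H - (35q_H). Setting ∂π_H/∂q_H = 0: 65 - 2q_H - (q_V) = 0.
Rearranging gives the reaction functions q_V = (80 - q_H)/2 and q_H = (65 - q_V)/2.
Solving the pair: q_V = 95/3, q_H = 50/3.
Price P = 100 - 145/3 = 155/3.
Vertex's profit: (155/3 - 20)·(95/3) - 77 = 925.7778.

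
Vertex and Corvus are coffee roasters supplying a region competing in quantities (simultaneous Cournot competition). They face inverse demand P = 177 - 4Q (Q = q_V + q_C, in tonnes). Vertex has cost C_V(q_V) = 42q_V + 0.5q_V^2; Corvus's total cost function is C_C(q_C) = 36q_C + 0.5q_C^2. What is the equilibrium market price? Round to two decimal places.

Vertex's profit: π_V = (177 - 4Q)q_V - (42q_V + (1/2)q_V²). Setting ∂π_V/∂q_V = 0: 135 - 9q_V - 4(q_C) = 0.
Corvus's profit: π_C = (177 - 4Q)q_C - (36q_C + (1/2)q_C²). Setting ∂π_C/∂q_C = 0: 141 - 9q_C - 4(q_V) = 0.
Best responses: q_V = (135 - 4q_C)/9, q_C = (141 - 4q_V)/9.
Solving the pair: q_V = 651/65, q_C = 729/65.
Total output Q = 276/13, so price P = 177 - 4·(276/13) = 1197/13.

92.08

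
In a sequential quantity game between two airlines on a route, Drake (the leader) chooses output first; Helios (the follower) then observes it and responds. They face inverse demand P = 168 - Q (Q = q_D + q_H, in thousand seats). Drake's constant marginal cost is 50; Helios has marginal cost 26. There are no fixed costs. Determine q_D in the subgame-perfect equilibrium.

The follower Helios best-responds to any q_D: π_H = (168 - Q)q_H - 26q_H.
Follower FOC: 142 - q_D - 2q_H = 0, so q_H(q_D) = (142 - q_D)/2.
The leader anticipates this reaction. Substituting into P = 168 - Q gives P = 97 - (1/2)q_D, so π_D = (97 - (1/2)q_D)q_D - 50q_D.
The leader's first-order condition 47 - q_D = 0 yields q_D = 47.
Then q_H = (142 - 47)/2 = 95/2.

47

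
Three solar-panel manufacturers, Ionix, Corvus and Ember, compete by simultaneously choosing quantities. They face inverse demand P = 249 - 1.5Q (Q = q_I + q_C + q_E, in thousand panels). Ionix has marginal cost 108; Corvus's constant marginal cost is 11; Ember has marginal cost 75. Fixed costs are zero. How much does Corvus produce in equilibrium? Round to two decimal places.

66.50

Ionix's profit: π_I = (249 - 1.5Q)q_I - (108q_I). Setting ∂π_I/∂q_I = 0: 141 - 3q_I - (3/2)(q_C + q_E) = 0.
Corvus's profit: π_C = (249 - 1.5Q)q_C - (11q_C). Setting ∂π_C/∂q_C = 0: 238 - 3q_C - (3/2)(q_I + q_E) = 0.
Ember's first-order condition: 174 - 3q_E - (3/2)(q_I + q_C) = 0.
Adding the 3 conditions: 553 − 3Q − 3Q = 0, i.e. Q = 553/6.
Back-substituting: q_I = (141 − 553/4)/(3/2) = 11/6, q_C = (238 − 553/4)/(3/2) = 133/2, q_E = (174 − 553/4)/(3/2) = 143/6.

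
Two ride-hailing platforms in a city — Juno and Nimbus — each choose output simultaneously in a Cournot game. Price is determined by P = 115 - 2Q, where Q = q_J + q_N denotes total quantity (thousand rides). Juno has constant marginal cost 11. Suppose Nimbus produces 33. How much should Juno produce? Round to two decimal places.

9.50

With the rival's output fixed at 33, Juno's profit is π_J = (115 - 2·33 - 2q_J)q_J - (11q_J) = (49 - 2q_J)q_J - (11q_J).
∂π_J/∂q_J = 38 - 4q_J = 0, so q_J = 19/2.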